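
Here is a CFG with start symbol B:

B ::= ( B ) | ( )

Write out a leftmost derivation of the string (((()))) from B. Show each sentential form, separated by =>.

B=>(B)=>((B))=>(((B)))=>(((())))

B => (B)   [B ::= ( B )]
(B) => ((B))   [B ::= ( B )]
((B)) => (((B)))   [B ::= ( B )]
(((B))) => (((())))   [B ::= ( )]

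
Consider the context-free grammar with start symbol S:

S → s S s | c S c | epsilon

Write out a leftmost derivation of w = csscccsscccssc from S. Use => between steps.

S => cSc   [S → c S c]
cSc => csSsc   [S → s S s]
csSsc => cssSssc   [S → s S s]
cssSssc => csscScssc   [S → c S c]
csscScssc => cssccSccssc   [S → c S c]
cssccSccssc => csscccScccssc   [S → c S c]
csscccScccssc => csscccsSscccssc   [S → s S s]
csscccsSscccssc => csscccsscccssc   [S → epsilon]

S => cSc => csSsc => cssSssc => csscScssc => cssccSccssc => csscccScccssc => csscccsSscccssc => csscccsscccssc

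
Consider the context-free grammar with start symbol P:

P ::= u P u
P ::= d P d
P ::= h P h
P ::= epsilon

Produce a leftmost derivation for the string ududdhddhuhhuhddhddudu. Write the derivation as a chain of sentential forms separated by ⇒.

P ⇒ uPu ⇒ udPdu ⇒ uduPudu ⇒ ududPdudu ⇒ ududdPddudu ⇒ ududdhPhddudu ⇒ ududdhdPdhddudu ⇒ ududdhddPddhddudu ⇒ ududdhddhPhddhddudu ⇒ ududdhddhuPuhddhddudu ⇒ ududdhddhuhPhuhddhddudu ⇒ ududdhddhuhhuhddhddudu

P ⇒ uPu   [P ::= u P u]
uPu ⇒ udPdu   [P ::= d P d]
udPdu ⇒ uduPudu   [P ::= u P u]
uduPudu ⇒ ududPdudu   [P ::= d P d]
ududPdudu ⇒ ududdPddudu   [P ::= d P d]
ududdPddudu ⇒ ududdhPhddudu   [P ::= h P h]
ududdhPhddudu ⇒ ududdhdPdhddudu   [P ::= d P d]
ududdhdPdhddudu ⇒ ududdhddPddhddudu   [P ::= d P d]
ududdhddPddhddudu ⇒ ududdhddhPhddhddudu   [P ::= h P h]
ududdhddhPhddhddudu ⇒ ududdhddhuPuhddhddudu   [P ::= u P u]
ududdhddhuPuhddhddudu ⇒ ududdhddhuhPhuhddhddudu   [P ::= h P h]
ududdhddhuhPhuhddhddudu ⇒ ududdhddhuhhuhddhddudu   [P ::= epsilon]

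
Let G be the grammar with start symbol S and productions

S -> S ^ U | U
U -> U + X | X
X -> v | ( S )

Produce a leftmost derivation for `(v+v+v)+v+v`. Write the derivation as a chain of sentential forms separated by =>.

S=>U=>U+X=>U+X+X=>X+X+X=>(S)+X+X=>(U)+X+X=>(U+X)+X+X=>(U+X+X)+X+X=>(X+X+X)+X+X=>(v+X+X)+X+X=>(v+v+X)+X+X=>(v+v+v)+X+X=>(v+v+v)+v+X=>(v+v+v)+v+v

S => U   [S -> U]
U => U+X   [U -> U + X]
U+X => U+X+X   [U -> U + X]
U+X+X => X+X+X   [U -> X]
X+X+X => (S)+X+X   [X -> ( S )]
(S)+X+X => (U)+X+X   [S -> U]
(U)+X+X => (U+X)+X+X   [U -> U + X]
(U+X)+X+X => (U+X+X)+X+X   [U -> U + X]
(U+X+X)+X+X => (X+X+X)+X+X   [U -> X]
(X+X+X)+X+X => (v+X+X)+X+X   [X -> v]
(v+X+X)+X+X => (v+v+X)+X+X   [X -> v]
(v+v+X)+X+X => (v+v+v)+X+X   [X -> v]
(v+v+v)+X+X => (v+v+v)+v+X   [X -> v]
(v+v+v)+v+X => (v+v+v)+v+v   [X -> v]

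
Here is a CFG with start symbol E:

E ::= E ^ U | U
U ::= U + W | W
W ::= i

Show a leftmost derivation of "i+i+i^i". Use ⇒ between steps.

E ⇒ E^U ⇒ U^U ⇒ U+W^U ⇒ U+W+W^U ⇒ W+W+W^U ⇒ i+W+W^U ⇒ i+i+W^U ⇒ i+i+i^U ⇒ i+i+i^W ⇒ i+i+i^i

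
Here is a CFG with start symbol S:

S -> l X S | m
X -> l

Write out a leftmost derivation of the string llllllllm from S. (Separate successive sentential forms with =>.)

S=>lXS=>llS=>lllXS=>llllS=>lllllXS=>llllllS=>lllllllXS=>llllllllS=>llllllllm

S => lXS   [S -> l X S]
lXS => llS   [X -> l]
llS => lllXS   [S -> l X S]
lllXS => llllS   [X -> l]
llllS => lllllXS   [S -> l X S]
lllllXS => llllllS   [X -> l]
llllllS => lllllllXS   [S -> l X S]
lllllllXS => llllllllS   [X -> l]
llllllllS => llllllllm   [S -> m]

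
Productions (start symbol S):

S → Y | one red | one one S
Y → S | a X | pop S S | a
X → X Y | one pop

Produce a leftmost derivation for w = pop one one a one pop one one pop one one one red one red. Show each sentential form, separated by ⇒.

S ⇒ Y ⇒ pop S S ⇒ pop one one S S ⇒ pop one one Y S ⇒ pop one one a X S ⇒ pop one one a one pop S ⇒ pop one one a one pop one one S ⇒ pop one one a one pop one one Y ⇒ pop one one a one pop one one pop S S ⇒ pop one one a one pop one one pop one one S S ⇒ pop one one a one pop one one pop one one one red S ⇒ pop one one a one pop one one pop one one one red one red

S ⇒ Y   [S → Y]
Y ⇒ pop S S   [Y → pop S S]
pop S S ⇒ pop one one S S   [S → one one S]
pop one one S S ⇒ pop one one Y S   [S → Y]
pop one one Y S ⇒ pop one one a X S   [Y → a X]
pop one one a X S ⇒ pop one one a one pop S   [X → one pop]
pop one one a one pop S ⇒ pop one one a one pop one one S   [S → one one S]
pop one one a one pop one one S ⇒ pop one one a one pop one one Y   [S → Y]
pop one one a one pop one one Y ⇒ pop one one a one pop one one pop S S   [Y → pop S S]
pop one one a one pop one one pop S S ⇒ pop one one a one pop one one pop one one S S   [S → one one S]
pop one one a one pop one one pop one one S S ⇒ pop one one a one pop one one pop one one one red S   [S → one red]
pop one one a one pop one one pop one one one red S ⇒ pop one one a one pop one one pop one one one red one red   [S → one red]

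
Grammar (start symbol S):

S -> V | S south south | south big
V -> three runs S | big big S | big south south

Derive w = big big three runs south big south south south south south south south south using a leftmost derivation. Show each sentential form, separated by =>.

S => S south south => S south south south south => V south south south south => big big S south south south south => big big S south south south south south south => big big S south south south south south south south south => big big V south south south south south south south south => big big three runs S south south south south south south south south => big big three runs south big south south south south south south south south

S => S south south   [S -> S south south]
S south south => S south south south south   [S -> S south south]
S south south south south => V south south south south   [S -> V]
V south south south south => big big S south south south south   [V -> big big S]
big big S south south south south => big big S south south south south south south   [S -> S south south]
big big S south south south south south south => big big S south south south south south south south south   [S -> S south south]
big big S south south south south south south south south => big big V south south south south south south south south   [S -> V]
big big V south south south south south south south south => big big three runs S south south south south south south south south   [V -> three runs S]
big big three runs S south south south south south south south south => big big three runs south big south south south south south south south south   [S -> south big]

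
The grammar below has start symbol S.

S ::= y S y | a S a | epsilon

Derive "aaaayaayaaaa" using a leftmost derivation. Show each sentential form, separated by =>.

S => aSa => aaSaa => aaaSaaa => aaaaSaaaa => aaaaySyaaaa => aaaayaSayaaaa => aaaayaayaaaa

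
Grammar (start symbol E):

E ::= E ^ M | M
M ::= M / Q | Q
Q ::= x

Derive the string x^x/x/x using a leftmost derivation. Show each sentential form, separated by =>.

E => E^M   [E ::= E ^ M]
E^M => M^M   [E ::= M]
M^M => Q^M   [M ::= Q]
Q^M => x^M   [Q ::= x]
x^M => x^M/Q   [M ::= M / Q]
x^M/Q => x^M/Q/Q   [M ::= M / Q]
x^M/Q/Q => x^Q/Q/Q   [M ::= Q]
x^Q/Q/Q => x^x/Q/Q   [Q ::= x]
x^x/Q/Q => x^x/x/Q   [Q ::= x]
x^x/x/Q => x^x/x/x   [Q ::= x]

E=>E^M=>M^M=>Q^M=>x^M=>x^M/Q=>x^M/Q/Q=>x^Q/Q/Q=>x^x/Q/Q=>x^x/x/Q=>x^x/x/x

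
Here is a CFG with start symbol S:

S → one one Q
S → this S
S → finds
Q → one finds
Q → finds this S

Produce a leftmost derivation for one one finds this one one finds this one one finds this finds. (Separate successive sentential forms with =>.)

S => one one Q => one one finds this S => one one finds this one one Q => one one finds this one one finds this S => one one finds this one one finds this one one Q => one one finds this one one finds this one one finds this S => one one finds this one one finds this one one finds this finds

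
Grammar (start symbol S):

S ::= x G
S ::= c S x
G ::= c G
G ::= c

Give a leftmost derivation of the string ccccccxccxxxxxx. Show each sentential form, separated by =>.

S => cSx => ccSxx => cccSxxx => ccccSxxxx => cccccSxxxxx => ccccccSxxxxxx => ccccccxGxxxxxx => ccccccxcGxxxxxx => ccccccxccxxxxxx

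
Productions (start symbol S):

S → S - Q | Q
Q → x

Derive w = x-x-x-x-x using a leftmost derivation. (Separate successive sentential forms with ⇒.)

S ⇒ S-Q ⇒ S-Q-Q ⇒ S-Q-Q-Q ⇒ S-Q-Q-Q-Q ⇒ Q-Q-Q-Q-Q ⇒ x-Q-Q-Q-Q ⇒ x-x-Q-Q-Q ⇒ x-x-x-Q-Q ⇒ x-x-x-x-Q ⇒ x-x-x-x-x

S ⇒ S-Q   [S → S - Q]
S-Q ⇒ S-Q-Q   [S → S - Q]
S-Q-Q ⇒ S-Q-Q-Q   [S → S - Q]
S-Q-Q-Q ⇒ S-Q-Q-Q-Q   [S → S - Q]
S-Q-Q-Q-Q ⇒ Q-Q-Q-Q-Q   [S → Q]
Q-Q-Q-Q-Q ⇒ x-Q-Q-Q-Q   [Q → x]
x-Q-Q-Q-Q ⇒ x-x-Q-Q-Q   [Q → x]
x-x-Q-Q-Q ⇒ x-x-x-Q-Q   [Q → x]
x-x-x-Q-Q ⇒ x-x-x-x-Q   [Q → x]
x-x-x-x-Q ⇒ x-x-x-x-x   [Q → x]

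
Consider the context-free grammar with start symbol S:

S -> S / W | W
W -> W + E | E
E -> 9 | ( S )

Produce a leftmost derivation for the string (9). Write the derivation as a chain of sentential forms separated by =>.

S => W   [S -> W]
W => E   [W -> E]
E => (S)   [E -> ( S )]
(S) => (W)   [S -> W]
(W) => (E)   [W -> E]
(E) => (9)   [E -> 9]

S => W => E => (S) => (W) => (E) => (9)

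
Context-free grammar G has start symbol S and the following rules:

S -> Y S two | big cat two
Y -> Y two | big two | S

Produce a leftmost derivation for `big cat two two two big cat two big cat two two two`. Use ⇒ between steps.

S ⇒ Y S two   [S -> Y S two]
Y S two ⇒ Y two S two   [Y -> Y two]
Y two S two ⇒ Y two two S two   [Y -> Y two]
Y two two S two ⇒ S two two S two   [Y -> S]
S two two S two ⇒ big cat two two two S two   [S -> big cat two]
big cat two two two S two ⇒ big cat two two two Y S two two   [S -> Y S two]
big cat two two two Y S two two ⇒ big cat two two two S S two two   [Y -> S]
big cat two two two S S two two ⇒ big cat two two two big cat two S two two   [S -> big cat two]
big cat two two two big cat two S two two ⇒ big cat two two two big cat two big cat two two two   [S -> big cat two]

S ⇒ Y S two ⇒ Y two S two ⇒ Y two two S two ⇒ S two two S two ⇒ big cat two two two S two ⇒ big cat two two two Y S two two ⇒ big cat two two two S S two two ⇒ big cat two two two big cat two S two two ⇒ big cat two two two big cat two big cat two two two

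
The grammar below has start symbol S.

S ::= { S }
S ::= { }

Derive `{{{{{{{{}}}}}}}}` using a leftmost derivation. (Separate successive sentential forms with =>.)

S => {S} => {{S}} => {{{S}}} => {{{{S}}}} => {{{{{S}}}}} => {{{{{{S}}}}}} => {{{{{{{S}}}}}}} => {{{{{{{{}}}}}}}}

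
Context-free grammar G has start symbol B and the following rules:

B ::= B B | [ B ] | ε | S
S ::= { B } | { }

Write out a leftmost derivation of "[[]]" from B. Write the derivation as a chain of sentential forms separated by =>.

B => BB => BBB => [B]BB => [BB]BB => [[B]B]BB => [[]B]BB => [[]]BB => [[]]B => [[]]

B => BB   [B ::= B B]
BB => BBB   [B ::= B B]
BBB => [B]BB   [B ::= [ B ]]
[B]BB => [BB]BB   [B ::= B B]
[BB]BB => [[B]B]BB   [B ::= [ B ]]
[[B]B]BB => [[]B]BB   [B ::= ε]
[[]B]BB => [[]]BB   [B ::= ε]
[[]]BB => [[]]B   [B ::= ε]
[[]]B => [[]]   [B ::= ε]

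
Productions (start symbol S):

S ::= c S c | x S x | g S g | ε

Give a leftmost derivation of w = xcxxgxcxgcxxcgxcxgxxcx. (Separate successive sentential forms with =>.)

S => xSx   [S ::= x S x]
xSx => xcScx   [S ::= c S c]
xcScx => xcxSxcx   [S ::= x S x]
xcxSxcx => xcxxSxxcx   [S ::= x S x]
xcxxSxxcx => xcxxgSgxxcx   [S ::= g S g]
xcxxgSgxxcx => xcxxgxSxgxxcx   [S ::= x S x]
xcxxgxSxgxxcx => xcxxgxcScxgxxcx   [S ::= c S c]
xcxxgxcScxgxxcx => xcxxgxcxSxcxgxxcx   [S ::= x S x]
xcxxgxcxSxcxgxxcx => xcxxgxcxgSgxcxgxxcx   [S ::= g S g]
xcxxgxcxgSgxcxgxxcx => xcxxgxcxgcScgxcxgxxcx   [S ::= c S c]
xcxxgxcxgcScgxcxgxxcx => xcxxgxcxgcxSxcgxcxgxxcx   [S ::= x S x]
xcxxgxcxgcxSxcgxcxgxxcx => xcxxgxcxgcxxcgxcxgxxcx   [S ::= ε]

S=>xSx=>xcScx=>xcxSxcx=>xcxxSxxcx=>xcxxgSgxxcx=>xcxxgxSxgxxcx=>xcxxgxcScxgxxcx=>xcxxgxcxSxcxgxxcx=>xcxxgxcxgSgxcxgxxcx=>xcxxgxcxgcScgxcxgxxcx=>xcxxgxcxgcxSxcgxcxgxxcx=>xcxxgxcxgcxxcgxcxgxxcx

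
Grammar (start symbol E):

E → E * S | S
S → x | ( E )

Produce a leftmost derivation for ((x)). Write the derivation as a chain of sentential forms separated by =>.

E => S => (E) => (S) => ((E)) => ((S)) => ((x))

E => S   [E → S]
S => (E)   [S → ( E )]
(E) => (S)   [E → S]
(S) => ((E))   [S → ( E )]
((E)) => ((S))   [E → S]
((S)) => ((x))   [S → x]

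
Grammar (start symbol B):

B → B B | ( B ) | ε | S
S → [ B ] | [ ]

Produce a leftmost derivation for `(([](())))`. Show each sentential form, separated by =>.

B => (B) => (BB) => ((B)B) => ((BB)B) => ((SB)B) => (([]B)B) => (([](B))B) => (([]((B)))B) => (([](()))B) => (([](())))

B => (B)   [B → ( B )]
(B) => (BB)   [B → B B]
(BB) => ((B)B)   [B → ( B )]
((B)B) => ((BB)B)   [B → B B]
((BB)B) => ((SB)B)   [B → S]
((SB)B) => (([]B)B)   [S → [ ]]
(([]B)B) => (([](B))B)   [B → ( B )]
(([](B))B) => (([]((B)))B)   [B → ( B )]
(([]((B)))B) => (([](()))B)   [B → ε]
(([](()))B) => (([](())))   [B → ε]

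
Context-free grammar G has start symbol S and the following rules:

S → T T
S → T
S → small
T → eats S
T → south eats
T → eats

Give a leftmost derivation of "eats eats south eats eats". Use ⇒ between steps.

S ⇒ T   [S → T]
T ⇒ eats S   [T → eats S]
eats S ⇒ eats T   [S → T]
eats T ⇒ eats eats S   [T → eats S]
eats eats S ⇒ eats eats T T   [S → T T]
eats eats T T ⇒ eats eats south eats T   [T → south eats]
eats eats south eats T ⇒ eats eats south eats eats   [T → eats]

S ⇒ T ⇒ eats S ⇒ eats T ⇒ eats eats S ⇒ eats eats T T ⇒ eats eats south eats T ⇒ eats eats south eats eats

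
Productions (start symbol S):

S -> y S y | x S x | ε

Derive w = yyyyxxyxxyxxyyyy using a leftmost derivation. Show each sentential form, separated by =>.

S => ySy   [S -> y S y]
ySy => yySyy   [S -> y S y]
yySyy => yyySyyy   [S -> y S y]
yyySyyy => yyyySyyyy   [S -> y S y]
yyyySyyyy => yyyyxSxyyyy   [S -> x S x]
yyyyxSxyyyy => yyyyxxSxxyyyy   [S -> x S x]
yyyyxxSxxyyyy => yyyyxxySyxxyyyy   [S -> y S y]
yyyyxxySyxxyyyy => yyyyxxyxSxyxxyyyy   [S -> x S x]
yyyyxxyxSxyxxyyyy => yyyyxxyxxyxxyyyy   [S -> ε]

S=>ySy=>yySyy=>yyySyyy=>yyyySyyyy=>yyyyxSxyyyy=>yyyyxxSxxyyyy=>yyyyxxySyxxyyyy=>yyyyxxyxSxyxxyyyy=>yyyyxxyxxyxxyyyy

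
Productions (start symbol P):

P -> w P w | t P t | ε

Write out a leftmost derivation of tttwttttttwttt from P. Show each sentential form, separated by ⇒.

P ⇒ tPt ⇒ ttPtt ⇒ tttPttt ⇒ tttwPwttt ⇒ tttwtPtwttt ⇒ tttwttPttwttt ⇒ tttwtttPtttwttt ⇒ tttwttttttwttt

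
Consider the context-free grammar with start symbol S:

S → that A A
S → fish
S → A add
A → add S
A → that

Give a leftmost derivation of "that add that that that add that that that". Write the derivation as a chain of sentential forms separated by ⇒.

S ⇒ that A A ⇒ that add S A ⇒ that add that A A A ⇒ that add that that A A ⇒ that add that that that A ⇒ that add that that that add S ⇒ that add that that that add that A A ⇒ that add that that that add that that A ⇒ that add that that that add that that that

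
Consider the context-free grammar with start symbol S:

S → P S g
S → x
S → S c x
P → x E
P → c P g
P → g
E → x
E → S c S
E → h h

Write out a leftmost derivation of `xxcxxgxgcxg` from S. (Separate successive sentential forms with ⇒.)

S ⇒ PSg   [S → P S g]
PSg ⇒ xESg   [P → x E]
xESg ⇒ xxSg   [E → x]
xxSg ⇒ xxScxg   [S → S c x]
xxScxg ⇒ xxPSgcxg   [S → P S g]
xxPSgcxg ⇒ xxcPgSgcxg   [P → c P g]
xxcPgSgcxg ⇒ xxcxEgSgcxg   [P → x E]
xxcxEgSgcxg ⇒ xxcxxgSgcxg   [E → x]
xxcxxgSgcxg ⇒ xxcxxgxgcxg   [S → x]

S ⇒ PSg ⇒ xESg ⇒ xxSg ⇒ xxScxg ⇒ xxPSgcxg ⇒ xxcPgSgcxg ⇒ xxcxEgSgcxg ⇒ xxcxxgSgcxg ⇒ xxcxxgxgcxg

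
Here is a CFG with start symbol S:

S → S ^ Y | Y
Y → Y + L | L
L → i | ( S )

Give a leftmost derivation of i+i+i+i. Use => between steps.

S => Y => Y+L => Y+L+L => Y+L+L+L => L+L+L+L => i+L+L+L => i+i+L+L => i+i+i+L => i+i+i+i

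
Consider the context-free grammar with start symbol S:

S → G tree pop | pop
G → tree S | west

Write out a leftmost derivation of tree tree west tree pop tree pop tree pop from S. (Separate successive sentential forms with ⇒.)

S ⇒ G tree pop   [S → G tree pop]
G tree pop ⇒ tree S tree pop   [G → tree S]
tree S tree pop ⇒ tree G tree pop tree pop   [S → G tree pop]
tree G tree pop tree pop ⇒ tree tree S tree pop tree pop   [G → tree S]
tree tree S tree pop tree pop ⇒ tree tree G tree pop tree pop tree pop   [S → G tree pop]
tree tree G tree pop tree pop tree pop ⇒ tree tree west tree pop tree pop tree pop   [G → west]

S ⇒ G tree pop ⇒ tree S tree pop ⇒ tree G tree pop tree pop ⇒ tree tree S tree pop tree pop ⇒ tree tree G tree pop tree pop tree pop ⇒ tree tree west tree pop tree pop tree pop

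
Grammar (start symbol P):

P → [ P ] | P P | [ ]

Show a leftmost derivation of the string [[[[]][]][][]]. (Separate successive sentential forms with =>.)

P => [P] => [PP] => [PPP] => [[P]PP] => [[PP]PP] => [[[P]P]PP] => [[[[]]P]PP] => [[[[]][]]PP] => [[[[]][]][]P] => [[[[]][]][][]]

P => [P]   [P → [ P ]]
[P] => [PP]   [P → P P]
[PP] => [PPP]   [P → P P]
[PPP] => [[P]PP]   [P → [ P ]]
[[P]PP] => [[PP]PP]   [P → P P]
[[PP]PP] => [[[P]P]PP]   [P → [ P ]]
[[[P]P]PP] => [[[[]]P]PP]   [P → [ ]]
[[[[]]P]PP] => [[[[]][]]PP]   [P → [ ]]
[[[[]][]]PP] => [[[[]][]][]P]   [P → [ ]]
[[[[]][]][]P] => [[[[]][]][][]]   [P → [ ]]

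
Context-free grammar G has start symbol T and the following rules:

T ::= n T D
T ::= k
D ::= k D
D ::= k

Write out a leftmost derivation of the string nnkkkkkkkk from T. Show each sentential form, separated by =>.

T => nTD   [T ::= n T D]
nTD => nnTDD   [T ::= n T D]
nnTDD => nnkDD   [T ::= k]
nnkDD => nnkkDD   [D ::= k D]
nnkkDD => nnkkkDD   [D ::= k D]
nnkkkDD => nnkkkkD   [D ::= k]
nnkkkkD => nnkkkkkD   [D ::= k D]
nnkkkkkD => nnkkkkkkD   [D ::= k D]
nnkkkkkkD => nnkkkkkkkD   [D ::= k D]
nnkkkkkkkD => nnkkkkkkkk   [D ::= k]

T=>nTD=>nnTDD=>nnkDD=>nnkkDD=>nnkkkDD=>nnkkkkD=>nnkkkkkD=>nnkkkkkkD=>nnkkkkkkkD=>nnkkkkkkkk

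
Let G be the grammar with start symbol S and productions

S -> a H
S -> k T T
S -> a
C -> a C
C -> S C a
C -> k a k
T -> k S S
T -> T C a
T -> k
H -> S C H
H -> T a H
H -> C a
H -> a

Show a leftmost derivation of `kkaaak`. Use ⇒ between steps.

S ⇒ kTT ⇒ kkSST ⇒ kkaHST ⇒ kkaaST ⇒ kkaaaT ⇒ kkaaak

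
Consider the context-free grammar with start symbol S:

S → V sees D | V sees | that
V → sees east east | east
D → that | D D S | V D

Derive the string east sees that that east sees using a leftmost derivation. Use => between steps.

S => V sees D => east sees D => east sees D D S => east sees that D S => east sees that that S => east sees that that V sees => east sees that that east sees

S => V sees D   [S → V sees D]
V sees D => east sees D   [V → east]
east sees D => east sees D D S   [D → D D S]
east sees D D S => east sees that D S   [D → that]
east sees that D S => east sees that that S   [D → that]
east sees that that S => east sees that that V sees   [S → V sees]
east sees that that V sees => east sees that that east sees   [V → east]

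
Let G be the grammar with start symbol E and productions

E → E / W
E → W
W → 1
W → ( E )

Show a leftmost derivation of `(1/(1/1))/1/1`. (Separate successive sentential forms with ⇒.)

E ⇒ E/W ⇒ E/W/W ⇒ W/W/W ⇒ (E)/W/W ⇒ (E/W)/W/W ⇒ (W/W)/W/W ⇒ (1/W)/W/W ⇒ (1/(E))/W/W ⇒ (1/(E/W))/W/W ⇒ (1/(W/W))/W/W ⇒ (1/(1/W))/W/W ⇒ (1/(1/1))/W/W ⇒ (1/(1/1))/1/W ⇒ (1/(1/1))/1/1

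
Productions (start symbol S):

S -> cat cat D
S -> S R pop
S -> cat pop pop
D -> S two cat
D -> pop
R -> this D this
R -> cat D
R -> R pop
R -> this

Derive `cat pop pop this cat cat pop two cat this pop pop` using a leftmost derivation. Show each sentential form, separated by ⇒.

S ⇒ S R pop ⇒ cat pop pop R pop ⇒ cat pop pop R pop pop ⇒ cat pop pop this D this pop pop ⇒ cat pop pop this S two cat this pop pop ⇒ cat pop pop this cat cat D two cat this pop pop ⇒ cat pop pop this cat cat pop two cat this pop pop

S ⇒ S R pop   [S -> S R pop]
S R pop ⇒ cat pop pop R pop   [S -> cat pop pop]
cat pop pop R pop ⇒ cat pop pop R pop pop   [R -> R pop]
cat pop pop R pop pop ⇒ cat pop pop this D this pop pop   [R -> this D this]
cat pop pop this D this pop pop ⇒ cat pop pop this S two cat this pop pop   [D -> S two cat]
cat pop pop this S two cat this pop pop ⇒ cat pop pop this cat cat D two cat this pop pop   [S -> cat cat D]
cat pop pop this cat cat D two cat this pop pop ⇒ cat pop pop this cat cat pop two cat this pop pop   [D -> pop]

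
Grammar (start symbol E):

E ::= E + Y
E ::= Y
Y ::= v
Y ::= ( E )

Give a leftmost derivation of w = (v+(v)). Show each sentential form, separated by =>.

E => Y   [E ::= Y]
Y => (E)   [Y ::= ( E )]
(E) => (E+Y)   [E ::= E + Y]
(E+Y) => (Y+Y)   [E ::= Y]
(Y+Y) => (v+Y)   [Y ::= v]
(v+Y) => (v+(E))   [Y ::= ( E )]
(v+(E)) => (v+(Y))   [E ::= Y]
(v+(Y)) => (v+(v))   [Y ::= v]

E=>Y=>(E)=>(E+Y)=>(Y+Y)=>(v+Y)=>(v+(E))=>(v+(Y))=>(v+(v))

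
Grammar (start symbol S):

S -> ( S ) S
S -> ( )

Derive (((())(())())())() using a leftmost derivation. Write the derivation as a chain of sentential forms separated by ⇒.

S ⇒ (S)S   [S -> ( S ) S]
(S)S ⇒ ((S)S)S   [S -> ( S ) S]
((S)S)S ⇒ (((S)S)S)S   [S -> ( S ) S]
(((S)S)S)S ⇒ (((())S)S)S   [S -> ( )]
(((())S)S)S ⇒ (((())(S)S)S)S   [S -> ( S ) S]
(((())(S)S)S)S ⇒ (((())(())S)S)S   [S -> ( )]
(((())(())S)S)S ⇒ (((())(())())S)S   [S -> ( )]
(((())(())())S)S ⇒ (((())(())())())S   [S -> ( )]
(((())(())())())S ⇒ (((())(())())())()   [S -> ( )]

S ⇒ (S)S ⇒ ((S)S)S ⇒ (((S)S)S)S ⇒ (((())S)S)S ⇒ (((())(S)S)S)S ⇒ (((())(())S)S)S ⇒ (((())(())())S)S ⇒ (((())(())())())S ⇒ (((())(())())())()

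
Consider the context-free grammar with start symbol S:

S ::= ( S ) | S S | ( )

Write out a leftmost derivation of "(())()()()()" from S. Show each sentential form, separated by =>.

S=>SS=>SSS=>SSSS=>SSSSS=>(S)SSSS=>(())SSSS=>(())()SSS=>(())()()SS=>(())()()()S=>(())()()()()

S => SS   [S ::= S S]
SS => SSS   [S ::= S S]
SSS => SSSS   [S ::= S S]
SSSS => SSSSS   [S ::= S S]
SSSSS => (S)SSSS   [S ::= ( S )]
(S)SSSS => (())SSSS   [S ::= ( )]
(())SSSS => (())()SSS   [S ::= ( )]
(())()SSS => (())()()SS   [S ::= ( )]
(())()()SS => (())()()()S   [S ::= ( )]
(())()()()S => (())()()()()   [S ::= ( )]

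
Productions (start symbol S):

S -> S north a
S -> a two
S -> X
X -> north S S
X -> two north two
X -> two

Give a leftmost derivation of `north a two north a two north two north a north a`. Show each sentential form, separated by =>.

S => S north a => S north a north a => X north a north a => north S S north a north a => north S north a S north a north a => north a two north a S north a north a => north a two north a X north a north a => north a two north a two north two north a north a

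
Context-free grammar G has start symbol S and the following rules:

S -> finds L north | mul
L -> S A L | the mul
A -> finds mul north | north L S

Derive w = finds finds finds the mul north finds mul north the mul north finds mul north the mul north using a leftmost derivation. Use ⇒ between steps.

S ⇒ finds L north   [S -> finds L north]
finds L north ⇒ finds S A L north   [L -> S A L]
finds S A L north ⇒ finds finds L north A L north   [S -> finds L north]
finds finds L north A L north ⇒ finds finds S A L north A L north   [L -> S A L]
finds finds S A L north A L north ⇒ finds finds finds L north A L north A L north   [S -> finds L north]
finds finds finds L north A L north A L north ⇒ finds finds finds the mul north A L north A L north   [L -> the mul]
finds finds finds the mul north A L north A L north ⇒ finds finds finds the mul north finds mul north L north A L north   [A -> finds mul north]
finds finds finds the mul north finds mul north L north A L north ⇒ finds finds finds the mul north finds mul north the mul north A L north   [L -> the mul]
finds finds finds the mul north finds mul north the mul north A L north ⇒ finds finds finds the mul north finds mul north the mul north finds mul north L north   [A -> finds mul north]
finds finds finds the mul north finds mul north the mul north finds mul north L north ⇒ finds finds finds the mul north finds mul north the mul north finds mul north the mul north   [L -> the mul]

S ⇒ finds L north ⇒ finds S A L north ⇒ finds finds L north A L north ⇒ finds finds S A L north A L north ⇒ finds finds finds L north A L north A L north ⇒ finds finds finds the mul north A L north A L north ⇒ finds finds finds the mul north finds mul north L north A L north ⇒ finds finds finds the mul north finds mul north the mul north A L north ⇒ finds finds finds the mul north finds mul north the mul north finds mul north L north ⇒ finds finds finds the mul north finds mul north the mul north finds mul north the mul north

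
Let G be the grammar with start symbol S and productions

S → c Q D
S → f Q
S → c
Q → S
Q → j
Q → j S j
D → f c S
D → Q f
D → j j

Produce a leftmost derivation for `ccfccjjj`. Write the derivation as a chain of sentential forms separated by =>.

S => cQD => cSD => ccD => ccfcS => ccfccQD => ccfccjD => ccfccjjj

S => cQD   [S → c Q D]
cQD => cSD   [Q → S]
cSD => ccD   [S → c]
ccD => ccfcS   [D → f c S]
ccfcS => ccfccQD   [S → c Q D]
ccfccQD => ccfccjD   [Q → j]
ccfccjD => ccfccjjj   [D → j j]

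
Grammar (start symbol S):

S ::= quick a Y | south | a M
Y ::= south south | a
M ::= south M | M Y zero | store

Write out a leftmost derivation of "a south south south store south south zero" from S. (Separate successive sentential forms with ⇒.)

S ⇒ a M ⇒ a south M ⇒ a south south M ⇒ a south south M Y zero ⇒ a south south south M Y zero ⇒ a south south south store Y zero ⇒ a south south south store south south zero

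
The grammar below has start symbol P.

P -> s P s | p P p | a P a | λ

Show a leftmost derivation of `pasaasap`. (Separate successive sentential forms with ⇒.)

P ⇒ pPp ⇒ paPap ⇒ pasPsap ⇒ pasaPasap ⇒ pasaasap

P ⇒ pPp   [P -> p P p]
pPp ⇒ paPap   [P -> a P a]
paPap ⇒ pasPsap   [P -> s P s]
pasPsap ⇒ pasaPasap   [P -> a P a]
pasaPasap ⇒ pasaasap   [P -> λ]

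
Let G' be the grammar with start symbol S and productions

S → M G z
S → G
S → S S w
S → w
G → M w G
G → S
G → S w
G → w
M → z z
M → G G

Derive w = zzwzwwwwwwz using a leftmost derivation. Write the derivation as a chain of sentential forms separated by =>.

S => MGz => GGGz => SGGz => SSwGGz => SSwSwGGz => MGzSwSwGGz => zzGzSwSwGGz => zzwzSwSwGGz => zzwzwwSwGGz => zzwzwwwwGGz => zzwzwwwwwGz => zzwzwwwwwwz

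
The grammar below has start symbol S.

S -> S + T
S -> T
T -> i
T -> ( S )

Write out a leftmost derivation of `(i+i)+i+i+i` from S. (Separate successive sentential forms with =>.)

S => S+T   [S -> S + T]
S+T => S+T+T   [S -> S + T]
S+T+T => S+T+T+T   [S -> S + T]
S+T+T+T => T+T+T+T   [S -> T]
T+T+T+T => (S)+T+T+T   [T -> ( S )]
(S)+T+T+T => (S+T)+T+T+T   [S -> S + T]
(S+T)+T+T+T => (T+T)+T+T+T   [S -> T]
(T+T)+T+T+T => (i+T)+T+T+T   [T -> i]
(i+T)+T+T+T => (i+i)+T+T+T   [T -> i]
(i+i)+T+T+T => (i+i)+i+T+T   [T -> i]
(i+i)+i+T+T => (i+i)+i+i+T   [T -> i]
(i+i)+i+i+T => (i+i)+i+i+i   [T -> i]

S => S+T => S+T+T => S+T+T+T => T+T+T+T => (S)+T+T+T => (S+T)+T+T+T => (T+T)+T+T+T => (i+T)+T+T+T => (i+i)+T+T+T => (i+i)+i+T+T => (i+i)+i+i+T => (i+i)+i+i+i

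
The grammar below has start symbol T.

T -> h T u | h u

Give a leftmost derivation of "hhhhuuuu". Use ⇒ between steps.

T ⇒ hTu ⇒ hhTuu ⇒ hhhTuuu ⇒ hhhhuuuu

T ⇒ hTu   [T -> h T u]
hTu ⇒ hhTuu   [T -> h T u]
hhTuu ⇒ hhhTuuu   [T -> h T u]
hhhTuuu ⇒ hhhhuuuu   [T -> h u]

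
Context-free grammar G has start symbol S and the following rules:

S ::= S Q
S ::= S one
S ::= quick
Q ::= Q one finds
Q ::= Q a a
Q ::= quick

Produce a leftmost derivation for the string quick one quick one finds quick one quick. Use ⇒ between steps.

S ⇒ S Q ⇒ S one Q ⇒ S Q one Q ⇒ S Q Q one Q ⇒ S one Q Q one Q ⇒ quick one Q Q one Q ⇒ quick one Q one finds Q one Q ⇒ quick one quick one finds Q one Q ⇒ quick one quick one finds quick one Q ⇒ quick one quick one finds quick one quick

S ⇒ S Q   [S ::= S Q]
S Q ⇒ S one Q   [S ::= S one]
S one Q ⇒ S Q one Q   [S ::= S Q]
S Q one Q ⇒ S Q Q one Q   [S ::= S Q]
S Q Q one Q ⇒ S one Q Q one Q   [S ::= S one]
S one Q Q one Q ⇒ quick one Q Q one Q   [S ::= quick]
quick one Q Q one Q ⇒ quick one Q one finds Q one Q   [Q ::= Q one finds]
quick one Q one finds Q one Q ⇒ quick one quick one finds Q one Q   [Q ::= quick]
quick one quick one finds Q one Q ⇒ quick one quick one finds quick one Q   [Q ::= quick]
quick one quick one finds quick one Q ⇒ quick one quick one finds quick one quick   [Q ::= quick]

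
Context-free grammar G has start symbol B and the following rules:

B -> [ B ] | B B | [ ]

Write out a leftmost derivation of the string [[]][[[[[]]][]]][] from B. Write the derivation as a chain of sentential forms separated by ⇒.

B⇒BB⇒[B]B⇒[[]]B⇒[[]]BB⇒[[]][B]B⇒[[]][[B]]B⇒[[]][[BB]]B⇒[[]][[[B]B]]B⇒[[]][[[[B]]B]]B⇒[[]][[[[[]]]B]]B⇒[[]][[[[[]]][]]]B⇒[[]][[[[[]]][]]][]

B ⇒ BB   [B -> B B]
BB ⇒ [B]B   [B -> [ B ]]
[B]B ⇒ [[]]B   [B -> [ ]]
[[]]B ⇒ [[]]BB   [B -> B B]
[[]]BB ⇒ [[]][B]B   [B -> [ B ]]
[[]][B]B ⇒ [[]][[B]]B   [B -> [ B ]]
[[]][[B]]B ⇒ [[]][[BB]]B   [B -> B B]
[[]][[BB]]B ⇒ [[]][[[B]B]]B   [B -> [ B ]]
[[]][[[B]B]]B ⇒ [[]][[[[B]]B]]B   [B -> [ B ]]
[[]][[[[B]]B]]B ⇒ [[]][[[[[]]]B]]B   [B -> [ ]]
[[]][[[[[]]]B]]B ⇒ [[]][[[[[]]][]]]B   [B -> [ ]]
[[]][[[[[]]][]]]B ⇒ [[]][[[[[]]][]]][]   [B -> [ ]]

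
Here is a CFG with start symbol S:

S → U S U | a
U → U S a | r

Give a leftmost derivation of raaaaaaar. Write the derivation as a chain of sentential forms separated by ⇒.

S ⇒ USU   [S → U S U]
USU ⇒ USaSU   [U → U S a]
USaSU ⇒ USaSaSU   [U → U S a]
USaSaSU ⇒ USaSaSaSU   [U → U S a]
USaSaSaSU ⇒ rSaSaSaSU   [U → r]
rSaSaSaSU ⇒ raaSaSaSU   [S → a]
raaSaSaSU ⇒ raaaaSaSU   [S → a]
raaaaSaSU ⇒ raaaaaaSU   [S → a]
raaaaaaSU ⇒ raaaaaaaU   [S → a]
raaaaaaaU ⇒ raaaaaaar   [U → r]

S ⇒ USU ⇒ USaSU ⇒ USaSaSU ⇒ USaSaSaSU ⇒ rSaSaSaSU ⇒ raaSaSaSU ⇒ raaaaSaSU ⇒ raaaaaaSU ⇒ raaaaaaaU ⇒ raaaaaaar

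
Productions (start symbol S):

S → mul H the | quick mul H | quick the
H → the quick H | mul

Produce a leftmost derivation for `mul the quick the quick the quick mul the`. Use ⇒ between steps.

S ⇒ mul H the ⇒ mul the quick H the ⇒ mul the quick the quick H the ⇒ mul the quick the quick the quick H the ⇒ mul the quick the quick the quick mul the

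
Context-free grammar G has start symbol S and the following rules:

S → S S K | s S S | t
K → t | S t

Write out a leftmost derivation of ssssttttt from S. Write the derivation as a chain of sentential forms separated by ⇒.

S ⇒ sSS   [S → s S S]
sSS ⇒ ssSSS   [S → s S S]
ssSSS ⇒ sssSSSS   [S → s S S]
sssSSSS ⇒ ssssSSSSS   [S → s S S]
ssssSSSSS ⇒ sssstSSSS   [S → t]
sssstSSSS ⇒ ssssttSSS   [S → t]
ssssttSSS ⇒ sssstttSS   [S → t]
sssstttSS ⇒ ssssttttS   [S → t]
ssssttttS ⇒ ssssttttt   [S → t]

S ⇒ sSS ⇒ ssSSS ⇒ sssSSSS ⇒ ssssSSSSS ⇒ sssstSSSS ⇒ ssssttSSS ⇒ sssstttSS ⇒ ssssttttS ⇒ ssssttttt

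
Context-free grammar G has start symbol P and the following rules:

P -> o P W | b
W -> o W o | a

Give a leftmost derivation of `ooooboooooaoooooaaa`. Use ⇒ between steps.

P ⇒ oPW ⇒ ooPWW ⇒ oooPWWW ⇒ ooooPWWWW ⇒ oooobWWWW ⇒ ooooboWoWWW ⇒ oooobooWooWWW ⇒ ooooboooWoooWWW ⇒ oooobooooWooooWWW ⇒ ooooboooooWoooooWWW ⇒ ooooboooooaoooooWWW ⇒ ooooboooooaoooooaWW ⇒ ooooboooooaoooooaaW ⇒ ooooboooooaoooooaaa

P ⇒ oPW   [P -> o P W]
oPW ⇒ ooPWW   [P -> o P W]
ooPWW ⇒ oooPWWW   [P -> o P W]
oooPWWW ⇒ ooooPWWWW   [P -> o P W]
ooooPWWWW ⇒ oooobWWWW   [P -> b]
oooobWWWW ⇒ ooooboWoWWW   [W -> o W o]
ooooboWoWWW ⇒ oooobooWooWWW   [W -> o W o]
oooobooWooWWW ⇒ ooooboooWoooWWW   [W -> o W o]
ooooboooWoooWWW ⇒ oooobooooWooooWWW   [W -> o W o]
oooobooooWooooWWW ⇒ ooooboooooWoooooWWW   [W -> o W o]
ooooboooooWoooooWWW ⇒ ooooboooooaoooooWWW   [W -> a]
ooooboooooaoooooWWW ⇒ ooooboooooaoooooaWW   [W -> a]
ooooboooooaoooooaWW ⇒ ooooboooooaoooooaaW   [W -> a]
ooooboooooaoooooaaW ⇒ ooooboooooaoooooaaa   [W -> a]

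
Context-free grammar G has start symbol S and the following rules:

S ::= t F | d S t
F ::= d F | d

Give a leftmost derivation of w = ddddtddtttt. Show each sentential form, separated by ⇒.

S ⇒ dSt ⇒ ddStt ⇒ dddSttt ⇒ ddddStttt ⇒ ddddtFtttt ⇒ ddddtdFtttt ⇒ ddddtddtttt

S ⇒ dSt   [S ::= d S t]
dSt ⇒ ddStt   [S ::= d S t]
ddStt ⇒ dddSttt   [S ::= d S t]
dddSttt ⇒ ddddStttt   [S ::= d S t]
ddddStttt ⇒ ddddtFtttt   [S ::= t F]
ddddtFtttt ⇒ ddddtdFtttt   [F ::= d F]
ddddtdFtttt ⇒ ddddtddtttt   [F ::= d]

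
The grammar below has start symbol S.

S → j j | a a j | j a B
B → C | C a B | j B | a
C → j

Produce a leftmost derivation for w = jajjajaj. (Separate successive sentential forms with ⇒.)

S ⇒ jaB   [S → j a B]
jaB ⇒ jajB   [B → j B]
jajB ⇒ jajCaB   [B → C a B]
jajCaB ⇒ jajjaB   [C → j]
jajjaB ⇒ jajjaCaB   [B → C a B]
jajjaCaB ⇒ jajjajaB   [C → j]
jajjajaB ⇒ jajjajaC   [B → C]
jajjajaC ⇒ jajjajaj   [C → j]

S ⇒ jaB ⇒ jajB ⇒ jajCaB ⇒ jajjaB ⇒ jajjaCaB ⇒ jajjajaB ⇒ jajjajaC ⇒ jajjajaj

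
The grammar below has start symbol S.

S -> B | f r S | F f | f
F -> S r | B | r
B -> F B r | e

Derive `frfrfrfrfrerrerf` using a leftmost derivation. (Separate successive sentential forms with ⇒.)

S ⇒ frS ⇒ frFf ⇒ frBf ⇒ frFBrf ⇒ frSrBrf ⇒ frBrBrf ⇒ frFBrrBrf ⇒ frSrBrrBrf ⇒ frfrSrBrrBrf ⇒ frfrfrSrBrrBrf ⇒ frfrfrfrSrBrrBrf ⇒ frfrfrfrfrBrrBrf ⇒ frfrfrfrfrerrBrf ⇒ frfrfrfrfrerrerf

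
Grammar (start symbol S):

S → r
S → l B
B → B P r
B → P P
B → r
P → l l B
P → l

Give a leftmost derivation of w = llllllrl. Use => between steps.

S => lB   [S → l B]
lB => lPP   [B → P P]
lPP => lllBP   [P → l l B]
lllBP => lllBPrP   [B → B P r]
lllBPrP => lllPPPrP   [B → P P]
lllPPPrP => llllPPrP   [P → l]
llllPPrP => lllllPrP   [P → l]
lllllPrP => llllllrP   [P → l]
llllllrP => llllllrl   [P → l]

S=>lB=>lPP=>lllBP=>lllBPrP=>lllPPPrP=>llllPPrP=>lllllPrP=>llllllrP=>llllllrl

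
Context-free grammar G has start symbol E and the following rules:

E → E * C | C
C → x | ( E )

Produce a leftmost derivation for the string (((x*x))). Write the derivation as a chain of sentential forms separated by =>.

E => C => (E) => (C) => ((E)) => ((C)) => (((E))) => (((E*C))) => (((C*C))) => (((x*C))) => (((x*x)))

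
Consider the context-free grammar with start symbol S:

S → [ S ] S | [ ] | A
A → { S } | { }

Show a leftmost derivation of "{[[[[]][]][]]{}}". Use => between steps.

S => A => {S} => {[S]S} => {[[S]S]S} => {[[[S]S]S]S} => {[[[[]]S]S]S} => {[[[[]][]]S]S} => {[[[[]][]][]]S} => {[[[[]][]][]]A} => {[[[[]][]][]]{}}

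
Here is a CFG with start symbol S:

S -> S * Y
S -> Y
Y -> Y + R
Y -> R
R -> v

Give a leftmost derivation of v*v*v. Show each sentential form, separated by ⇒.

S ⇒ S*Y ⇒ S*Y*Y ⇒ Y*Y*Y ⇒ R*Y*Y ⇒ v*Y*Y ⇒ v*R*Y ⇒ v*v*Y ⇒ v*v*R ⇒ v*v*v

S ⇒ S*Y   [S -> S * Y]
S*Y ⇒ S*Y*Y   [S -> S * Y]
S*Y*Y ⇒ Y*Y*Y   [S -> Y]
Y*Y*Y ⇒ R*Y*Y   [Y -> R]
R*Y*Y ⇒ v*Y*Y   [R -> v]
v*Y*Y ⇒ v*R*Y   [Y -> R]
v*R*Y ⇒ v*v*Y   [R -> v]
v*v*Y ⇒ v*v*R   [Y -> R]
v*v*R ⇒ v*v*v   [R -> v]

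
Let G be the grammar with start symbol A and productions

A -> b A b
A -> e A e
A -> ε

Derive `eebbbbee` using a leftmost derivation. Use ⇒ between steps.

A ⇒ eAe ⇒ eeAee ⇒ eebAbee ⇒ eebbAbbee ⇒ eebbbbee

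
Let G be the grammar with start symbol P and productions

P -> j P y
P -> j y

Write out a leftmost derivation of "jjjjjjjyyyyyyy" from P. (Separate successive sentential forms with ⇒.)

P ⇒ jPy   [P -> j P y]
jPy ⇒ jjPyy   [P -> j P y]
jjPyy ⇒ jjjPyyy   [P -> j P y]
jjjPyyy ⇒ jjjjPyyyy   [P -> j P y]
jjjjPyyyy ⇒ jjjjjPyyyyy   [P -> j P y]
jjjjjPyyyyy ⇒ jjjjjjPyyyyyy   [P -> j P y]
jjjjjjPyyyyyy ⇒ jjjjjjjyyyyyyy   [P -> j y]

P ⇒ jPy ⇒ jjPyy ⇒ jjjPyyy ⇒ jjjjPyyyy ⇒ jjjjjPyyyyy ⇒ jjjjjjPyyyyyy ⇒ jjjjjjjyyyyyyy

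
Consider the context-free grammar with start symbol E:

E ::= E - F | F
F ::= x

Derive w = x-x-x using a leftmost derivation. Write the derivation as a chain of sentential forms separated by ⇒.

E ⇒ E-F ⇒ E-F-F ⇒ F-F-F ⇒ x-F-F ⇒ x-x-F ⇒ x-x-x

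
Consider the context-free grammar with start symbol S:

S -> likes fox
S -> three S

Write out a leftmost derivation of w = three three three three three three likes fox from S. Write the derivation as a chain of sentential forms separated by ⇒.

S ⇒ three S ⇒ three three S ⇒ three three three S ⇒ three three three three S ⇒ three three three three three S ⇒ three three three three three three S ⇒ three three three three three three likes fox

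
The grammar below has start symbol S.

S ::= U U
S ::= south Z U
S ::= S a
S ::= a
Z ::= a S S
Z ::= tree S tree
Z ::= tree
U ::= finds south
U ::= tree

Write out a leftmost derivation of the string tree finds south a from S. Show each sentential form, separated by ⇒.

S ⇒ S a ⇒ U U a ⇒ tree U a ⇒ tree finds south a

S ⇒ S a   [S ::= S a]
S a ⇒ U U a   [S ::= U U]
U U a ⇒ tree U a   [U ::= tree]
tree U a ⇒ tree finds south a   [U ::= finds south]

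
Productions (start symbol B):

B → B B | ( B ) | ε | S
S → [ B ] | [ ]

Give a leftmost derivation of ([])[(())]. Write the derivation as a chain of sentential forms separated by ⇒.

B ⇒ BB   [B → B B]
BB ⇒ (B)B   [B → ( B )]
(B)B ⇒ (BB)B   [B → B B]
(BB)B ⇒ (SB)B   [B → S]
(SB)B ⇒ ([]B)B   [S → [ ]]
([]B)B ⇒ ([])B   [B → ε]
([])B ⇒ ([])S   [B → S]
([])S ⇒ ([])[B]   [S → [ B ]]
([])[B] ⇒ ([])[(B)]   [B → ( B )]
([])[(B)] ⇒ ([])[((B))]   [B → ( B )]
([])[((B))] ⇒ ([])[(())]   [B → ε]

B ⇒ BB ⇒ (B)B ⇒ (BB)B ⇒ (SB)B ⇒ ([]B)B ⇒ ([])B ⇒ ([])S ⇒ ([])[B] ⇒ ([])[(B)] ⇒ ([])[((B))] ⇒ ([])[(())]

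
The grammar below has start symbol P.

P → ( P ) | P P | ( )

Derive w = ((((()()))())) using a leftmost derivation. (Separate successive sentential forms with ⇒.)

P ⇒ (P)   [P → ( P )]
(P) ⇒ ((P))   [P → ( P )]
((P)) ⇒ ((PP))   [P → P P]
((PP)) ⇒ (((P)P))   [P → ( P )]
(((P)P)) ⇒ ((((P))P))   [P → ( P )]
((((P))P)) ⇒ ((((PP))P))   [P → P P]
((((PP))P)) ⇒ ((((()P))P))   [P → ( )]
((((()P))P)) ⇒ ((((()()))P))   [P → ( )]
((((()()))P)) ⇒ ((((()()))()))   [P → ( )]

P⇒(P)⇒((P))⇒((PP))⇒(((P)P))⇒((((P))P))⇒((((PP))P))⇒((((()P))P))⇒((((()()))P))⇒((((()()))()))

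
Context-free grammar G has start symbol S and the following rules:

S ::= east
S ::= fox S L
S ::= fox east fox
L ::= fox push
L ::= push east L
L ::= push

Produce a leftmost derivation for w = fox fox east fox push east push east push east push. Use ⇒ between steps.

S ⇒ fox S L ⇒ fox fox east fox L ⇒ fox fox east fox push east L ⇒ fox fox east fox push east push east L ⇒ fox fox east fox push east push east push east L ⇒ fox fox east fox push east push east push east push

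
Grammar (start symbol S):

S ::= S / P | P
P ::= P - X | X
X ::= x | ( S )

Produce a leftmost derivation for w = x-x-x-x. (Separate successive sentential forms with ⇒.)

S ⇒ P ⇒ P-X ⇒ P-X-X ⇒ P-X-X-X ⇒ X-X-X-X ⇒ x-X-X-X ⇒ x-x-X-X ⇒ x-x-x-X ⇒ x-x-x-x

S ⇒ P   [S ::= P]
P ⇒ P-X   [P ::= P - X]
P-X ⇒ P-X-X   [P ::= P - X]
P-X-X ⇒ P-X-X-X   [P ::= P - X]
P-X-X-X ⇒ X-X-X-X   [P ::= X]
X-X-X-X ⇒ x-X-X-X   [X ::= x]
x-X-X-X ⇒ x-x-X-X   [X ::= x]
x-x-X-X ⇒ x-x-x-X   [X ::= x]
x-x-x-X ⇒ x-x-x-x   [X ::= x]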